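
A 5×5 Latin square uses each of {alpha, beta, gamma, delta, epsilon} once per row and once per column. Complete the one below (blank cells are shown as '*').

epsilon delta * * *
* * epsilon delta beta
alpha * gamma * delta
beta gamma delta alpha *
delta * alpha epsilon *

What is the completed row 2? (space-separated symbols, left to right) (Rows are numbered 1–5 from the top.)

gamma alpha epsilon delta beta

Cell (r1,c3): row 1 has {delta,epsilon}; column 3 has {alpha,gamma,delta,epsilon} → beta.
Cell (r1,c4): row 1 has {beta,delta,epsilon}; column 4 has {alpha,delta,epsilon} → gamma.
Cell (r1,c5): row 1 has {beta,gamma,delta,epsilon}; column 5 has {beta,delta} → alpha.
Cell (r2,c1): row 2 has {beta,delta,epsilon}; column 1 has {alpha,beta,delta,epsilon} → gamma.
Cell (r2,c2): row 2 has {beta,gamma,delta,epsilon}; column 2 has {gamma,delta} → alpha.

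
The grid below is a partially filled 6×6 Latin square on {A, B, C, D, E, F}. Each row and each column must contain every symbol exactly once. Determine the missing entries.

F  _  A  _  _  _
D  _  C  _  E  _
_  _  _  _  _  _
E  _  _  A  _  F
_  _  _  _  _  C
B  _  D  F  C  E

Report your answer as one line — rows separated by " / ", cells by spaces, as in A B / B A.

(r2,c4) = B
(r2,c6) = A
(r4,c3) = B
(r4,c5) = D
(r5,c1) = A
(r6,c2) = A
(r1,c5) = B
(r1,c6) = D
(r2,c2) = F
(r3,c1) = C
(r3,c6) = B
(r4,c2) = C
(r5,c5) = F
(r1,c2) = E
(r1,c4) = C
(r3,c2) = D
(r3,c4) = E
(r3,c5) = A
(r5,c2) = B
(r5,c3) = E
(r5,c4) = D
(r3,c3) = F

F E A C B D / D F C B E A / C D F E A B / E C B A D F / A B E D F C / B A D F C E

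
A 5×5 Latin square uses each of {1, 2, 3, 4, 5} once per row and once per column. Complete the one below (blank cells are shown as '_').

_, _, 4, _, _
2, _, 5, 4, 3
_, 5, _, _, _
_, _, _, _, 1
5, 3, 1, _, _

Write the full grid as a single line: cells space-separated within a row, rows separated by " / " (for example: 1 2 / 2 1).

Cell (r2,c2): row 2 has {2,3,4,5}; column 2 has {3,5} → 1.
Cell (r5,c4): row 5 has {1,3,5}; column 4 has {4} → 2.
Cell (r5,c5): row 5 has {1,2,3,5}; column 5 has {1,3} → 4.
Cell (r1,c2): row 1 has {4}; column 2 has {1,3,5} → 2.
Cell (r1,c5): row 1 has {2,4}; column 5 has {1,3,4} → 5.
Cell (r3,c5): row 3 has {5}; column 5 has {1,3,4,5} → 2.
Cell (r4,c2): row 4 has {1}; column 2 has {1,2,3,5} → 4.
Cell (r3,c3): row 3 has {2,5}; column 3 has {1,4,5} → 3.
Cell (r3,c4): row 3 has {2,3,5}; column 4 has {2,4} → 1.
Cell (r4,c1): row 4 has {1,4}; column 1 has {2,5} → 3.
Cell (r4,c3): row 4 has {1,3,4}; column 3 has {1,3,4,5} → 2.
Cell (r4,c4): row 4 has {1,2,3,4}; column 4 has {1,2,4} → 5.
Cell (r1,c1): row 1 has {2,4,5}; column 1 has {2,3,5} → 1.
Cell (r1,c4): row 1 has {1,2,4,5}; column 4 has {1,2,4,5} → 3.
Cell (r3,c1): row 3 has {1,2,3,5}; column 1 has {1,2,3,5} → 4.

1 2 4 3 5 / 2 1 5 4 3 / 4 5 3 1 2 / 3 4 2 5 1 / 5 3 1 2 4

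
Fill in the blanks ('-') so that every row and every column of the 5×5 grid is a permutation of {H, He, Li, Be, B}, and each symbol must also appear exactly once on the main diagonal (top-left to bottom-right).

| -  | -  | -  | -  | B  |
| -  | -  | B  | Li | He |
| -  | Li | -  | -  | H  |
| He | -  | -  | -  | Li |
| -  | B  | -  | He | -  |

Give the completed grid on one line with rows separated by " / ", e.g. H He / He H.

Li He Be H B / Be H B Li He / B Li He Be H / He Be H B Li / H B Li He Be

(r5,c5) = Be
(r2,c2) = H
(r3,c3) = He
(r4,c2) = Be
(r4,c3) = H
(r4,c4) = B
(r5,c3) = Li
(r1,c1) = Li
(r1,c2) = He
(r1,c3) = Be
(r1,c4) = H
(r2,c1) = Be
(r3,c1) = B
(r3,c4) = Be
(r5,c1) = H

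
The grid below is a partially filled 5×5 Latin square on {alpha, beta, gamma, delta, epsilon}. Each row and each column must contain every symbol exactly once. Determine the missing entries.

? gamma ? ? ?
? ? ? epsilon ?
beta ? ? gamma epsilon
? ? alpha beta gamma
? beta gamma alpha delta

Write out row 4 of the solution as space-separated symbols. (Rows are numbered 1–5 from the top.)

delta epsilon alpha beta gamma

(r1,c4) = delta
(r3,c3) = delta
(r5,c1) = epsilon
(r1,c1) = alpha
(r1,c5) = beta
(r2,c3) = beta
(r2,c5) = alpha
(r3,c2) = alpha
(r4,c1) = delta
(r4,c2) = epsilon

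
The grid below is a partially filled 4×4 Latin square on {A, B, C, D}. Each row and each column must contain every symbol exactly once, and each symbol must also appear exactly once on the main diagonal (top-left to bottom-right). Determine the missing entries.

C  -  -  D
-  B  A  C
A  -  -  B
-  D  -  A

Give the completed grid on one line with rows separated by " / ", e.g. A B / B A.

Cell (r1,c2): row 1 has {C,D}; column 2 has {B,D} → A.
Cell (r1,c3): row 1 has {A,C,D}; column 3 has {A} → B.
Cell (r2,c1): row 2 has {A,B,C}; column 1 has {A,C} → D.
Cell (r3,c2): row 3 has {A,B}; column 2 has {A,B,D} → C.
Cell (r3,c3): row 3 has {A,B,C}; column 3 has {A,B}; the diagonal has {A,B,C} → D.
Cell (r4,c1): row 4 has {A,D}; column 1 has {A,C,D} → B.
Cell (r4,c3): row 4 has {A,B,D}; column 3 has {A,B,D} → C.

C A B D / D B A C / A C D B / B D C A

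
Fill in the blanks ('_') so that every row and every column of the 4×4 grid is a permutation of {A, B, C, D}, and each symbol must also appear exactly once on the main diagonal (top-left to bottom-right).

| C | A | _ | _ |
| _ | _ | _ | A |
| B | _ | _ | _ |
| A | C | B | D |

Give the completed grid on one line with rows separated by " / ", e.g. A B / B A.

At row 1, column 3: row 1 has {A,C}; column 3 has {B}; that leaves D.
At row 1, column 4: row 1 has {A,C,D}; column 4 has {A,D}; that leaves B.
At row 2, column 1: row 2 has {A}; column 1 has {A,B,C}; that leaves D.
At row 2, column 2: row 2 has {A,D}; column 2 has {A,C}; the diagonal has {C,D}; that leaves B.
At row 2, column 3: row 2 has {A,B,D}; column 3 has {B,D}; that leaves C.
At row 3, column 2: row 3 has {B}; column 2 has {A,B,C}; that leaves D.
At row 3, column 3: row 3 has {B,D}; column 3 has {B,C,D}; the diagonal has {B,C,D}; that leaves A.
At row 3, column 4: row 3 has {A,B,D}; column 4 has {A,B,D}; that leaves C.

C A D B / D B C A / B D A C / A C B D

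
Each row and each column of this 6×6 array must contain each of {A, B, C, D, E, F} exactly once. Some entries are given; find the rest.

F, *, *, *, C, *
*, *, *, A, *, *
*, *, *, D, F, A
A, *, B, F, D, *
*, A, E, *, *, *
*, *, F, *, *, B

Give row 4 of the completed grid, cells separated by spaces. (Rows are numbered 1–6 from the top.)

(r3,c3): row 3 has {A,D,F}; column 3 has {B,E,F}, so it must be C.
(r5,c5): row 5 has {A,E}; column 5 has {C,D,F}, so it must be B.
(r2,c3): row 2 has {A}; column 3 has {B,C,E,F}, so it must be D.
(r2,c5): row 2 has {A,D}; column 5 has {B,C,D,F}, so it must be E.
(r5,c4): row 5 has {A,B,E}; column 4 has {A,D,F}, so it must be C.
(r6,c4): row 6 has {B,F}; column 4 has {A,C,D,F}, so it must be E.
(r6,c5): row 6 has {B,E,F}; column 5 has {B,C,D,E,F}, so it must be A.
(r1,c3): row 1 has {C,F}; column 3 has {B,C,D,E,F}, so it must be A.
(r1,c4): row 1 has {A,C,F}; column 4 has {A,C,D,E,F}, so it must be B.
(r5,c1): row 5 has {A,B,C,E}; column 1 has {A,F}, so it must be D.
(r5,c6): row 5 has {A,B,C,D,E}; column 6 has {A,B}, so it must be F.
(r6,c1): row 6 has {A,B,E,F}; column 1 has {A,D,F}, so it must be C.
(r6,c2): row 6 has {A,B,C,E,F}; column 2 has {A}, so it must be D.
(r1,c2): row 1 has {A,B,C,F}; column 2 has {A,D}, so it must be E.
(r1,c6): row 1 has {A,B,C,E,F}; column 6 has {A,B,F}, so it must be D.
(r2,c1): row 2 has {A,D,E}; column 1 has {A,C,D,F}, so it must be B.
(r2,c6): row 2 has {A,B,D,E}; column 6 has {A,B,D,F}, so it must be C.
(r3,c1): row 3 has {A,C,D,F}; column 1 has {A,B,C,D,F}, so it must be E.
(r3,c2): row 3 has {A,C,D,E,F}; column 2 has {A,D,E}, so it must be B.
(r4,c2): row 4 has {A,B,D,F}; column 2 has {A,B,D,E}, so it must be C.
(r4,c6): row 4 has {A,B,C,D,F}; column 6 has {A,B,C,D,F}, so it must be E.

A C B F D E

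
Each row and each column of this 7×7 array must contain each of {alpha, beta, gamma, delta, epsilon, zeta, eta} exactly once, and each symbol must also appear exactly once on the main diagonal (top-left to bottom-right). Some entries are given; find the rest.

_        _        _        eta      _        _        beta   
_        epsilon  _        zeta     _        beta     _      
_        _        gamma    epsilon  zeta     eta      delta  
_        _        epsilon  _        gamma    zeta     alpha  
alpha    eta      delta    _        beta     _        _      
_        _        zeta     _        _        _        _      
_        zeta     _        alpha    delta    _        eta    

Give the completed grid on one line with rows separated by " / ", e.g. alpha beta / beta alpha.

zeta gamma alpha eta epsilon delta beta / delta epsilon eta zeta alpha beta gamma / beta alpha gamma epsilon zeta eta delta / eta beta epsilon delta gamma zeta alpha / alpha eta delta gamma beta epsilon zeta / gamma delta zeta beta eta alpha epsilon / epsilon zeta beta alpha delta gamma eta

(r1,c3) = alpha
(r1,c5) = epsilon
(r2,c3) = eta
(r2,c5) = alpha
(r2,c7) = gamma
(r3,c1) = beta
(r3,c2) = alpha
(r4,c4) = delta
(r5,c4) = gamma
(r5,c6) = epsilon
(r5,c7) = zeta
(r6,c4) = beta
(r6,c5) = eta
(r6,c6) = alpha
(r6,c7) = epsilon
(r7,c3) = beta
(r7,c6) = gamma
(r1,c1) = zeta
(r1,c6) = delta
(r2,c1) = delta
(r4,c1) = eta
(r4,c2) = beta
(r6,c1) = gamma
(r6,c2) = delta
(r7,c1) = epsilon
(r1,c2) = gamma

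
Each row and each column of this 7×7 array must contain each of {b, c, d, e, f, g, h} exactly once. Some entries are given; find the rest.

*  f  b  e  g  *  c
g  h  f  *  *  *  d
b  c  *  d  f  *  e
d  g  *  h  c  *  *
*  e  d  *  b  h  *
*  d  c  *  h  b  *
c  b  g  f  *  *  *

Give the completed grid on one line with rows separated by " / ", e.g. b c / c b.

h f b e g d c / g h f b e c d / b c h d f g e / d g e h c f b / f e d c b h g / e d c g h b f / c b g f d e h

Cell (r1,c1): row 1 has {b,c,e,f,g}; column 1 has {b,c,d,g} → h.
Cell (r1,c6): row 1 has {b,c,e,f,g,h}; column 6 has {b,h} → d.
Cell (r2,c5): row 2 has {d,f,g,h}; column 5 has {b,c,f,g,h} → e.
Cell (r2,c6): row 2 has {d,e,f,g,h}; column 6 has {b,d,h} → c.
Cell (r3,c3): row 3 has {b,c,d,e,f}; column 3 has {b,c,d,f,g} → h.
Cell (r3,c6): row 3 has {b,c,d,e,f,h}; column 6 has {b,c,d,h} → g.
Cell (r4,c3): row 4 has {c,d,g,h}; column 3 has {b,c,d,f,g,h} → e.
Cell (r4,c6): row 4 has {c,d,e,g,h}; column 6 has {b,c,d,g,h} → f.
Cell (r4,c7): row 4 has {c,d,e,f,g,h}; column 7 has {c,d,e} → b.
Cell (r5,c1): row 5 has {b,d,e,h}; column 1 has {b,c,d,g,h} → f.
Cell (r5,c7): row 5 has {b,d,e,f,h}; column 7 has {b,c,d,e} → g.
Cell (r6,c1): row 6 has {b,c,d,h}; column 1 has {b,c,d,f,g,h} → e.
Cell (r6,c4): row 6 has {b,c,d,e,h}; column 4 has {d,e,f,h} → g.
Cell (r6,c7): row 6 has {b,c,d,e,g,h}; column 7 has {b,c,d,e,g} → f.
Cell (r7,c5): row 7 has {b,c,f,g}; column 5 has {b,c,e,f,g,h} → d.
Cell (r7,c6): row 7 has {b,c,d,f,g}; column 6 has {b,c,d,f,g,h} → e.
Cell (r7,c7): row 7 has {b,c,d,e,f,g}; column 7 has {b,c,d,e,f,g} → h.
Cell (r2,c4): row 2 has {c,d,e,f,g,h}; column 4 has {d,e,f,g,h} → b.
Cell (r5,c4): row 5 has {b,d,e,f,g,h}; column 4 has {b,d,e,f,g,h} → c.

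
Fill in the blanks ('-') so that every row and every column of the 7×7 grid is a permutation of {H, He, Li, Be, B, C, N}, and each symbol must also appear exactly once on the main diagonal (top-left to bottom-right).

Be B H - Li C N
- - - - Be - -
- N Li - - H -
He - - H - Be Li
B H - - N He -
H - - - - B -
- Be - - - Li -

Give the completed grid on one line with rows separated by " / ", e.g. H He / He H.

Be B H He Li C N / Li He B C Be N H / C N Li Be He H B / He C N H B Be Li / B H C Li N He Be / H Li Be N C B He / N Be He B H Li C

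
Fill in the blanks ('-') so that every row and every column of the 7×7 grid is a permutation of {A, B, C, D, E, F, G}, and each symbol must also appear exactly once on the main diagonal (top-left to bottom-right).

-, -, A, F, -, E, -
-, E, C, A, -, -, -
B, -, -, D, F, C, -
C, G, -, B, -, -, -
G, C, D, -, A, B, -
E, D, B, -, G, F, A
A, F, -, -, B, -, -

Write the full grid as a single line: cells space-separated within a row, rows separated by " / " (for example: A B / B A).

D B A F C E G / F E C A D G B / B A G D F C E / C G F B E A D / G C D E A B F / E D B C G F A / A F E G B D C

(r1,c1): row 1 has {A,E,F}; column 1 has {A,B,C,E,G}; the diagonal has {A,B,E,F}, so it must be D.
(r1,c2): row 1 has {A,D,E,F}; column 2 has {C,D,E,F,G}, so it must be B.
(r1,c5): row 1 has {A,B,D,E,F}; column 5 has {A,B,F,G}, so it must be C.
(r1,c7): row 1 has {A,B,C,D,E,F}; column 7 has {A}, so it must be G.
(r2,c1): row 2 has {A,C,E}; column 1 has {A,B,C,D,E,G}, so it must be F.
(r2,c5): row 2 has {A,C,E,F}; column 5 has {A,B,C,F,G}, so it must be D.
(r2,c6): row 2 has {A,C,D,E,F}; column 6 has {B,C,E,F}, so it must be G.
(r2,c7): row 2 has {A,C,D,E,F,G}; column 7 has {A,G}, so it must be B.
(r3,c2): row 3 has {B,C,D,F}; column 2 has {B,C,D,E,F,G}, so it must be A.
(r3,c3): row 3 has {A,B,C,D,F}; column 3 has {A,B,C,D}; the diagonal has {A,B,D,E,F}, so it must be G.
(r3,c7): row 3 has {A,B,C,D,F,G}; column 7 has {A,B,G}, so it must be E.
(r4,c5): row 4 has {B,C,G}; column 5 has {A,B,C,D,F,G}, so it must be E.
(r5,c4): row 5 has {A,B,C,D,G}; column 4 has {A,B,D,F}, so it must be E.
(r5,c7): row 5 has {A,B,C,D,E,G}; column 7 has {A,B,E,G}, so it must be F.
(r6,c4): row 6 has {A,B,D,E,F,G}; column 4 has {A,B,D,E,F}, so it must be C.
(r7,c3): row 7 has {A,B,F}; column 3 has {A,B,C,D,G}, so it must be E.
(r7,c4): row 7 has {A,B,E,F}; column 4 has {A,B,C,D,E,F}, so it must be G.
(r7,c6): row 7 has {A,B,E,F,G}; column 6 has {B,C,E,F,G}, so it must be D.
(r7,c7): row 7 has {A,B,D,E,F,G}; column 7 has {A,B,E,F,G}; the diagonal has {A,B,D,E,F,G}, so it must be C.
(r4,c3): row 4 has {B,C,E,G}; column 3 has {A,B,C,D,E,G}, so it must be F.
(r4,c6): row 4 has {B,C,E,F,G}; column 6 has {B,C,D,E,F,G}, so it must be A.
(r4,c7): row 4 has {A,B,C,E,F,G}; column 7 has {A,B,C,E,F,G}, so it must be D.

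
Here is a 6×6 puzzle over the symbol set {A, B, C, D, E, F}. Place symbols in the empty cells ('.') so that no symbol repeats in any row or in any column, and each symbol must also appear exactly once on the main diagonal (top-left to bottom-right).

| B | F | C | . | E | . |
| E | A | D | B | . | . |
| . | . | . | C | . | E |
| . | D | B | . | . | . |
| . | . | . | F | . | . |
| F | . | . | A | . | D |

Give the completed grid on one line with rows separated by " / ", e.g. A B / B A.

B F C D E A / E A D B F C / A B F C D E / C D B E A F / D E A F C B / F C E A B D

At row 1, column 4: row 1 has {B,C,E,F}; column 4 has {A,B,C,F}; that leaves D.
At row 1, column 6: row 1 has {B,C,D,E,F}; column 6 has {D,E}; that leaves A.
At row 3, column 2: row 3 has {C,E}; column 2 has {A,D,F}; that leaves B.
At row 3, column 3: row 3 has {B,C,E}; column 3 has {B,C,D}; the diagonal has {A,B,D}; that leaves F.
At row 4, column 4: row 4 has {B,D}; column 4 has {A,B,C,D,F}; the diagonal has {A,B,D,F}; that leaves E.
At row 5, column 5: row 5 has {F}; column 5 has {E}; the diagonal has {A,B,D,E,F}; that leaves C.
At row 5, column 6: row 5 has {C,F}; column 6 has {A,D,E}; that leaves B.
At row 6, column 3: row 6 has {A,D,F}; column 3 has {B,C,D,F}; that leaves E.
At row 6, column 5: row 6 has {A,D,E,F}; column 5 has {C,E}; that leaves B.
At row 2, column 5: row 2 has {A,B,D,E}; column 5 has {B,C,E}; that leaves F.
At row 2, column 6: row 2 has {A,B,D,E,F}; column 6 has {A,B,D,E}; that leaves C.
At row 4, column 5: row 4 has {B,D,E}; column 5 has {B,C,E,F}; that leaves A.
At row 4, column 6: row 4 has {A,B,D,E}; column 6 has {A,B,C,D,E}; that leaves F.
At row 5, column 2: row 5 has {B,C,F}; column 2 has {A,B,D,F}; that leaves E.
At row 5, column 3: row 5 has {B,C,E,F}; column 3 has {B,C,D,E,F}; that leaves A.
At row 6, column 2: row 6 has {A,B,D,E,F}; column 2 has {A,B,D,E,F}; that leaves C.
At row 3, column 5: row 3 has {B,C,E,F}; column 5 has {A,B,C,E,F}; that leaves D.
At row 4, column 1: row 4 has {A,B,D,E,F}; column 1 has {B,E,F}; that leaves C.
At row 5, column 1: row 5 has {A,B,C,E,F}; column 1 has {B,C,E,F}; that leaves D.
At row 3, column 1: row 3 has {B,C,D,E,F}; column 1 has {B,C,D,E,F}; that leaves A.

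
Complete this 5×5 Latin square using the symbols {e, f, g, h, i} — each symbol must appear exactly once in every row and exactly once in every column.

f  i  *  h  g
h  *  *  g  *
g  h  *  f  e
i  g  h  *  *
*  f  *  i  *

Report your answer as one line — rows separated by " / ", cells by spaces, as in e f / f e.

At row 1, column 3: row 1 has {f,g,h,i}; column 3 has {h}; that leaves e.
At row 2, column 2: row 2 has {g,h}; column 2 has {f,g,h,i}; that leaves e.
At row 3, column 3: row 3 has {e,f,g,h}; column 3 has {e,h}; that leaves i.
At row 4, column 4: row 4 has {g,h,i}; column 4 has {f,g,h,i}; that leaves e.
At row 4, column 5: row 4 has {e,g,h,i}; column 5 has {e,g}; that leaves f.
At row 5, column 1: row 5 has {f,i}; column 1 has {f,g,h,i}; that leaves e.
At row 5, column 3: row 5 has {e,f,i}; column 3 has {e,h,i}; that leaves g.
At row 5, column 5: row 5 has {e,f,g,i}; column 5 has {e,f,g}; that leaves h.
At row 2, column 3: row 2 has {e,g,h}; column 3 has {e,g,h,i}; that leaves f.
At row 2, column 5: row 2 has {e,f,g,h}; column 5 has {e,f,g,h}; that leaves i.

f i e h g / h e f g i / g h i f e / i g h e f / e f g i h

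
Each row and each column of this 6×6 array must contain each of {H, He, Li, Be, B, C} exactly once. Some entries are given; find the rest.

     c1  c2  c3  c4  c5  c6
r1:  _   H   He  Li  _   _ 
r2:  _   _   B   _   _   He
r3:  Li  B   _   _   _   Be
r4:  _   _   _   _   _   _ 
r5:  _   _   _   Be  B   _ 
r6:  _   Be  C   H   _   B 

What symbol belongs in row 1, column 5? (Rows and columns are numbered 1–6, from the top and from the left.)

At row 1, column 6: row 1 has {H,He,Li}; column 6 has {He,Be,B}; that leaves C.
At row 2, column 4: row 2 has {He,B}; column 4 has {H,Li,Be}; that leaves C.
At row 3, column 3: row 3 has {Li,Be,B}; column 3 has {He,B,C}; that leaves H.
At row 3, column 4: row 3 has {H,Li,Be,B}; column 4 has {H,Li,Be,C}; that leaves He.
At row 3, column 5: row 3 has {H,He,Li,Be,B}; column 5 has {B}; that leaves C.
At row 4, column 4: row 4 is empty so far; column 4 has {H,He,Li,Be,C}; that leaves B.
At row 5, column 3: row 5 has {Be,B}; column 3 has {H,He,B,C}; that leaves Li.
At row 5, column 6: row 5 has {Li,Be,B}; column 6 has {He,Be,B,C}; that leaves H.
At row 6, column 1: row 6 has {H,Be,B,C}; column 1 has {Li}; that leaves He.
At row 6, column 5: row 6 has {H,He,Be,B,C}; column 5 has {B,C}; that leaves Li.
At row 1, column 5: row 1 has {H,He,Li,C}; column 5 has {Li,B,C}; that leaves Be.

Be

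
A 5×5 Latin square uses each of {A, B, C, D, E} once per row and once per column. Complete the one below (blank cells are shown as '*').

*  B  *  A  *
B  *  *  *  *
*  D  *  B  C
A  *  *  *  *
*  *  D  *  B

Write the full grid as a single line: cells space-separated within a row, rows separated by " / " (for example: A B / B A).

D B C A E / B C E D A / E D A B C / A E B C D / C A D E B

(r3,c1) = E
(r3,c3) = A
(r5,c1) = C
(r5,c4) = E
(r1,c1) = D
(r1,c5) = E
(r4,c5) = D
(r5,c2) = A
(r1,c3) = C
(r2,c3) = E
(r2,c5) = A
(r4,c3) = B
(r4,c4) = C
(r2,c2) = C
(r2,c4) = D
(r4,c2) = E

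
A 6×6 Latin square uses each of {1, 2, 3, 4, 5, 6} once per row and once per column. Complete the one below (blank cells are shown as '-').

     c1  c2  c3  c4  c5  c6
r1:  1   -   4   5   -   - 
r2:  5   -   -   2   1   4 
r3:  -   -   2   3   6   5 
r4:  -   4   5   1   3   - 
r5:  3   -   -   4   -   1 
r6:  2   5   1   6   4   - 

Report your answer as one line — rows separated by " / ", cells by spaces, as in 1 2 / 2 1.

(r1,c5) = 2
(r3,c1) = 4
(r3,c2) = 1
(r4,c1) = 6
(r4,c6) = 2
(r5,c3) = 6
(r5,c5) = 5
(r6,c6) = 3
(r1,c6) = 6
(r2,c3) = 3
(r5,c2) = 2
(r1,c2) = 3
(r2,c2) = 6

1 3 4 5 2 6 / 5 6 3 2 1 4 / 4 1 2 3 6 5 / 6 4 5 1 3 2 / 3 2 6 4 5 1 / 2 5 1 6 4 3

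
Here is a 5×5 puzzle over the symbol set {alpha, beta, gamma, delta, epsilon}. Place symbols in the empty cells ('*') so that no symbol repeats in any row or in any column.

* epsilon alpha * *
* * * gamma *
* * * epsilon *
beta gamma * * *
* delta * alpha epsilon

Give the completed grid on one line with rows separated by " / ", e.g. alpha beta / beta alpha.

Cell (r4,c4): row 4 has {beta,gamma}; column 4 has {alpha,gamma,epsilon} → delta.
Cell (r4,c5): row 4 has {beta,gamma,delta}; column 5 has {epsilon} → alpha.
Cell (r5,c1): row 5 has {alpha,delta,epsilon}; column 1 has {beta} → gamma.
Cell (r5,c3): row 5 has {alpha,gamma,delta,epsilon}; column 3 has {alpha} → beta.
Cell (r1,c1): row 1 has {alpha,epsilon}; column 1 has {beta,gamma} → delta.
Cell (r1,c4): row 1 has {alpha,delta,epsilon}; column 4 has {alpha,gamma,delta,epsilon} → beta.
Cell (r1,c5): row 1 has {alpha,beta,delta,epsilon}; column 5 has {alpha,epsilon} → gamma.
Cell (r3,c1): row 3 has {epsilon}; column 1 has {beta,gamma,delta} → alpha.
Cell (r3,c2): row 3 has {alpha,epsilon}; column 2 has {gamma,delta,epsilon} → beta.
Cell (r3,c5): row 3 has {alpha,beta,epsilon}; column 5 has {alpha,gamma,epsilon} → delta.
Cell (r4,c3): row 4 has {alpha,beta,gamma,delta}; column 3 has {alpha,beta} → epsilon.
Cell (r2,c1): row 2 has {gamma}; column 1 has {alpha,beta,gamma,delta} → epsilon.
Cell (r2,c2): row 2 has {gamma,epsilon}; column 2 has {beta,gamma,delta,epsilon} → alpha.
Cell (r2,c3): row 2 has {alpha,gamma,epsilon}; column 3 has {alpha,beta,epsilon} → delta.
Cell (r2,c5): row 2 has {alpha,gamma,delta,epsilon}; column 5 has {alpha,gamma,delta,epsilon} → beta.
Cell (r3,c3): row 3 has {alpha,beta,delta,epsilon}; column 3 has {alpha,beta,delta,epsilon} → gamma.

delta epsilon alpha beta gamma / epsilon alpha delta gamma beta / alpha beta gamma epsilon delta / beta gamma epsilon delta alpha / gamma delta beta alpha epsilon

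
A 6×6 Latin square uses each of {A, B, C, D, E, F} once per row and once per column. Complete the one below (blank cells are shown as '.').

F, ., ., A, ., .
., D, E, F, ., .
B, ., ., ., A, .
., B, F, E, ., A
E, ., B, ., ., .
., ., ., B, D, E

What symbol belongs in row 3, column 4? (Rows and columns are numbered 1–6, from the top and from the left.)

D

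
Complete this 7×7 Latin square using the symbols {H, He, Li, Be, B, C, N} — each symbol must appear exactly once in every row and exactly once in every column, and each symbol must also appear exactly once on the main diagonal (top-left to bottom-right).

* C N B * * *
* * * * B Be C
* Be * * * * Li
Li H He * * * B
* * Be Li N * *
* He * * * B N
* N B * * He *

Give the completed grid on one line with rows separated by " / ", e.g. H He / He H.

(r2,c2) = Li
(r2,c3) = H
(r3,c3) = C
(r4,c4) = Be
(r4,c5) = C
(r4,c6) = N
(r5,c2) = B
(r6,c3) = Li
(r7,c7) = H
(r1,c1) = He
(r1,c7) = Be
(r2,c1) = N
(r2,c4) = He
(r3,c6) = H
(r5,c6) = C
(r5,c7) = He
(r7,c4) = C
(r1,c6) = Li
(r3,c1) = B
(r3,c4) = N
(r3,c5) = He
(r5,c1) = H
(r6,c4) = H
(r6,c5) = Be
(r7,c1) = Be
(r7,c5) = Li
(r1,c5) = H
(r6,c1) = C

He C N B H Li Be / N Li H He B Be C / B Be C N He H Li / Li H He Be C N B / H B Be Li N C He / C He Li H Be B N / Be N B C Li He H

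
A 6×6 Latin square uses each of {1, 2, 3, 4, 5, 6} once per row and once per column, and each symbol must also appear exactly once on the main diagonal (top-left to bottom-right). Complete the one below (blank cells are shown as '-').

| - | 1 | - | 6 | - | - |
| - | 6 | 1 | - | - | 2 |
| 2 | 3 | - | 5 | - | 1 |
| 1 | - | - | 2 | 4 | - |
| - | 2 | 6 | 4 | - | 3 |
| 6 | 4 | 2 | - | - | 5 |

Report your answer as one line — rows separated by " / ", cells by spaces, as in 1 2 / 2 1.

3 1 5 6 2 4 / 4 6 1 3 5 2 / 2 3 4 5 6 1 / 1 5 3 2 4 6 / 5 2 6 4 1 3 / 6 4 2 1 3 5

row 1 has {1,6}; column 6 has {1,2,3,5} — only 4 is left for (r1,c6).
row 2 has {1,2,6}; column 4 has {2,4,5,6} — only 3 is left for (r2,c4).
row 2 has {1,2,3,6}; column 5 has {4} — only 5 is left for (r2,c5).
row 3 has {1,2,3,5}; column 3 has {1,2,6}; the diagonal has {2,5,6} — only 4 is left for (r3,c3).
row 3 has {1,2,3,4,5}; column 5 has {4,5} — only 6 is left for (r3,c5).
row 4 has {1,2,4}; column 2 has {1,2,3,4,6} — only 5 is left for (r4,c2).
row 4 has {1,2,4,5}; column 3 has {1,2,4,6} — only 3 is left for (r4,c3).
row 4 has {1,2,3,4,5}; column 6 has {1,2,3,4,5} — only 6 is left for (r4,c6).
row 5 has {2,3,4,6}; column 1 has {1,2,6} — only 5 is left for (r5,c1).
row 5 has {2,3,4,5,6}; column 5 has {4,5,6}; the diagonal has {2,4,5,6} — only 1 is left for (r5,c5).
row 6 has {2,4,5,6}; column 4 has {2,3,4,5,6} — only 1 is left for (r6,c4).
row 6 has {1,2,4,5,6}; column 5 has {1,4,5,6} — only 3 is left for (r6,c5).
row 1 has {1,4,6}; column 1 has {1,2,5,6}; the diagonal has {1,2,4,5,6} — only 3 is left for (r1,c1).
row 1 has {1,3,4,6}; column 3 has {1,2,3,4,6} — only 5 is left for (r1,c3).
row 1 has {1,3,4,5,6}; column 5 has {1,3,4,5,6} — only 2 is left for (r1,c5).
row 2 has {1,2,3,5,6}; column 1 has {1,2,3,5,6} — only 4 is left for (r2,c1).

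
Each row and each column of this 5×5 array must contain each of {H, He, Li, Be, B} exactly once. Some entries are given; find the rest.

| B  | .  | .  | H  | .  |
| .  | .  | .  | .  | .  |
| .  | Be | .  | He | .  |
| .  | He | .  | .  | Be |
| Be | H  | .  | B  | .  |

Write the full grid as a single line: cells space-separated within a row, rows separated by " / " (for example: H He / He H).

B Li Be H He / He B Li Be H / Li Be H He B / H He B Li Be / Be H He B Li

Cell (r1,c2): row 1 has {H,B}; column 2 has {H,He,Be} → Li.
Cell (r1,c5): row 1 has {H,Li,B}; column 5 has {Be} → He.
Cell (r2,c2): row 2 is empty so far; column 2 has {H,He,Li,Be} → B.
Cell (r4,c4): row 4 has {He,Be}; column 4 has {H,He,B} → Li.
Cell (r5,c5): row 5 has {H,Be,B}; column 5 has {He,Be} → Li.
Cell (r1,c3): row 1 has {H,He,Li,B}; column 3 is empty so far → Be.
Cell (r2,c4): row 2 has {B}; column 4 has {H,He,Li,B} → Be.
Cell (r2,c5): row 2 has {Be,B}; column 5 has {He,Li,Be} → H.
Cell (r3,c5): row 3 has {He,Be}; column 5 has {H,He,Li,Be} → B.
Cell (r4,c1): row 4 has {He,Li,Be}; column 1 has {Be,B} → H.
Cell (r4,c3): row 4 has {H,He,Li,Be}; column 3 has {Be} → B.
Cell (r5,c3): row 5 has {H,Li,Be,B}; column 3 has {Be,B} → He.
Cell (r2,c3): row 2 has {H,Be,B}; column 3 has {He,Be,B} → Li.
Cell (r3,c1): row 3 has {He,Be,B}; column 1 has {H,Be,B} → Li.
Cell (r3,c3): row 3 has {He,Li,Be,B}; column 3 has {He,Li,Be,B} → H.
Cell (r2,c1): row 2 has {H,Li,Be,B}; column 1 has {H,Li,Be,B} → He.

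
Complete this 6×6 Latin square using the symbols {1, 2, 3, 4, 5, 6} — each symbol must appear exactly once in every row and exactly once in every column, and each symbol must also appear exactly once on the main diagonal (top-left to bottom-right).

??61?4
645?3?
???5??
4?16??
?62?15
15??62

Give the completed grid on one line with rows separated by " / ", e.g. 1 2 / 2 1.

5 3 6 1 2 4 / 6 4 5 2 3 1 / 2 1 3 5 4 6 / 4 2 1 6 5 3 / 3 6 2 4 1 5 / 1 5 4 3 6 2

row 2 has {3,4,5,6}; column 4 has {1,5,6} — only 2 is left for (r2,c4).
row 2 has {2,3,4,5,6}; column 6 has {2,4,5} — only 1 is left for (r2,c6).
row 3 has {5}; column 3 has {1,2,5,6}; the diagonal has {1,2,4,6} — only 3 is left for (r3,c3).
row 3 has {3,5}; column 6 has {1,2,4,5} — only 6 is left for (r3,c6).
row 4 has {1,4,6}; column 6 has {1,2,4,5,6} — only 3 is left for (r4,c6).
row 5 has {1,2,5,6}; column 1 has {1,4,6} — only 3 is left for (r5,c1).
row 5 has {1,2,3,5,6}; column 4 has {1,2,5,6} — only 4 is left for (r5,c4).
row 6 has {1,2,5,6}; column 3 has {1,2,3,5,6} — only 4 is left for (r6,c3).
row 6 has {1,2,4,5,6}; column 4 has {1,2,4,5,6} — only 3 is left for (r6,c4).
row 1 has {1,4,6}; column 1 has {1,3,4,6}; the diagonal has {1,2,3,4,6} — only 5 is left for (r1,c1).
row 1 has {1,4,5,6}; column 5 has {1,3,6} — only 2 is left for (r1,c5).
row 3 has {3,5,6}; column 1 has {1,3,4,5,6} — only 2 is left for (r3,c1).
row 3 has {2,3,5,6}; column 2 has {4,5,6} — only 1 is left for (r3,c2).
row 3 has {1,2,3,5,6}; column 5 has {1,2,3,6} — only 4 is left for (r3,c5).
row 4 has {1,3,4,6}; column 2 has {1,4,5,6} — only 2 is left for (r4,c2).
row 4 has {1,2,3,4,6}; column 5 has {1,2,3,4,6} — only 5 is left for (r4,c5).
row 1 has {1,2,4,5,6}; column 2 has {1,2,4,5,6} — only 3 is left for (r1,c2).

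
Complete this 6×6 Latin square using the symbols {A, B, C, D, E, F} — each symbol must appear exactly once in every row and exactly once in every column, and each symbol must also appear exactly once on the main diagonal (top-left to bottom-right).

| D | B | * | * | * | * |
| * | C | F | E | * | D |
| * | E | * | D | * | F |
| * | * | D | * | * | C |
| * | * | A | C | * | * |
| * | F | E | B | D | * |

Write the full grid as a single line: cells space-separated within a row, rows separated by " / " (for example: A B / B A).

D B C A F E / B C F E A D / A E B D C F / E A D F B C / F D A C E B / C F E B D A

At row 1, column 3: row 1 has {B,D}; column 3 has {A,D,E,F}; that leaves C.
At row 3, column 3: row 3 has {D,E,F}; column 3 has {A,C,D,E,F}; the diagonal has {C,D}; that leaves B.
At row 4, column 2: row 4 has {C,D}; column 2 has {B,C,E,F}; that leaves A.
At row 4, column 4: row 4 has {A,C,D}; column 4 has {B,C,D,E}; the diagonal has {B,C,D}; that leaves F.
At row 5, column 2: row 5 has {A,C}; column 2 has {A,B,C,E,F}; that leaves D.
At row 5, column 5: row 5 has {A,C,D}; column 5 has {D}; the diagonal has {B,C,D,F}; that leaves E.
At row 5, column 6: row 5 has {A,C,D,E}; column 6 has {C,D,F}; that leaves B.
At row 6, column 6: row 6 has {B,D,E,F}; column 6 has {B,C,D,F}; the diagonal has {B,C,D,E,F}; that leaves A.
At row 1, column 4: row 1 has {B,C,D}; column 4 has {B,C,D,E,F}; that leaves A.
At row 1, column 5: row 1 has {A,B,C,D}; column 5 has {D,E}; that leaves F.
At row 1, column 6: row 1 has {A,B,C,D,F}; column 6 has {A,B,C,D,F}; that leaves E.
At row 4, column 5: row 4 has {A,C,D,F}; column 5 has {D,E,F}; that leaves B.
At row 5, column 1: row 5 has {A,B,C,D,E}; column 1 has {D}; that leaves F.
At row 6, column 1: row 6 has {A,B,D,E,F}; column 1 has {D,F}; that leaves C.
At row 2, column 5: row 2 has {C,D,E,F}; column 5 has {B,D,E,F}; that leaves A.
At row 3, column 1: row 3 has {B,D,E,F}; column 1 has {C,D,F}; that leaves A.
At row 3, column 5: row 3 has {A,B,D,E,F}; column 5 has {A,B,D,E,F}; that leaves C.
At row 4, column 1: row 4 has {A,B,C,D,F}; column 1 has {A,C,D,F}; that leaves E.
At row 2, column 1: row 2 has {A,C,D,E,F}; column 1 has {A,C,D,E,F}; that leaves B.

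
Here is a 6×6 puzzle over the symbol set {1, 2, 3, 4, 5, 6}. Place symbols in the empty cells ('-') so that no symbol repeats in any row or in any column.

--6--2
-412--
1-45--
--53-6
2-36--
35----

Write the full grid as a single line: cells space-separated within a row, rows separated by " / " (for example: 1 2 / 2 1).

At row 3, column 6: row 3 has {1,4,5}; column 6 has {2,6}; that leaves 3.
At row 4, column 1: row 4 has {3,5,6}; column 1 has {1,2,3}; that leaves 4.
At row 5, column 2: row 5 has {2,3,6}; column 2 has {4,5}; that leaves 1.
At row 6, column 3: row 6 has {3,5}; column 3 has {1,3,4,5,6}; that leaves 2.
At row 1, column 1: row 1 has {2,6}; column 1 has {1,2,3,4}; that leaves 5.
At row 1, column 2: row 1 has {2,5,6}; column 2 has {1,4,5}; that leaves 3.
At row 2, column 1: row 2 has {1,2,4}; column 1 has {1,2,3,4,5}; that leaves 6.
At row 2, column 6: row 2 has {1,2,4,6}; column 6 has {2,3,6}; that leaves 5.
At row 4, column 2: row 4 has {3,4,5,6}; column 2 has {1,3,4,5}; that leaves 2.
At row 4, column 5: row 4 has {2,3,4,5,6}; column 5 is empty so far; that leaves 1.
At row 5, column 6: row 5 has {1,2,3,6}; column 6 has {2,3,5,6}; that leaves 4.
At row 6, column 6: row 6 has {2,3,5}; column 6 has {2,3,4,5,6}; that leaves 1.
At row 1, column 5: row 1 has {2,3,5,6}; column 5 has {1}; that leaves 4.
At row 2, column 5: row 2 has {1,2,4,5,6}; column 5 has {1,4}; that leaves 3.
At row 3, column 2: row 3 has {1,3,4,5}; column 2 has {1,2,3,4,5}; that leaves 6.
At row 3, column 5: row 3 has {1,3,4,5,6}; column 5 has {1,3,4}; that leaves 2.
At row 5, column 5: row 5 has {1,2,3,4,6}; column 5 has {1,2,3,4}; that leaves 5.
At row 6, column 4: row 6 has {1,2,3,5}; column 4 has {2,3,5,6}; that leaves 4.
At row 6, column 5: row 6 has {1,2,3,4,5}; column 5 has {1,2,3,4,5}; that leaves 6.
At row 1, column 4: row 1 has {2,3,4,5,6}; column 4 has {2,3,4,5,6}; that leaves 1.

5 3 6 1 4 2 / 6 4 1 2 3 5 / 1 6 4 5 2 3 / 4 2 5 3 1 6 / 2 1 3 6 5 4 / 3 5 2 4 6 1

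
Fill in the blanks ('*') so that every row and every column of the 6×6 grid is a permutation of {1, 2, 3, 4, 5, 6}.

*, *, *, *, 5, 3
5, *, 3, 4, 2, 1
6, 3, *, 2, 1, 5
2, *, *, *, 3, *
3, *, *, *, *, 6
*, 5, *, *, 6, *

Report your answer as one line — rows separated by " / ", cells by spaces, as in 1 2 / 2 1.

1 4 2 6 5 3 / 5 6 3 4 2 1 / 6 3 4 2 1 5 / 2 1 6 5 3 4 / 3 2 5 1 4 6 / 4 5 1 3 6 2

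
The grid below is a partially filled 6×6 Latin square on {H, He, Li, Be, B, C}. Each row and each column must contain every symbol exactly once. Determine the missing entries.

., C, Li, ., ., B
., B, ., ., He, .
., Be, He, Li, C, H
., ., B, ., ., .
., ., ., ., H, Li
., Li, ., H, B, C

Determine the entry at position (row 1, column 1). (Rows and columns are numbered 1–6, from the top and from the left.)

H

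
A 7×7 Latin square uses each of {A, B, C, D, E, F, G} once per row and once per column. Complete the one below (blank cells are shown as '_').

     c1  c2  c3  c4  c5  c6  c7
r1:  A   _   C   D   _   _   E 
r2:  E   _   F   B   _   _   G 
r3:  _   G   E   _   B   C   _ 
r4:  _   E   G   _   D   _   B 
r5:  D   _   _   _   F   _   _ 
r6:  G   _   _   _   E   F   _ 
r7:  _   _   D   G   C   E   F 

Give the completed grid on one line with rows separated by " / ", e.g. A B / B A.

A F C D G B E / E C F B A D G / F G E A B C D / C E G F D A B / D B A E F G C / G D B C E F A / B A D G C E F

row 1 has {A,C,D,E}; column 5 has {B,C,D,E,F} — only G is left for (r1,c5).
row 1 has {A,C,D,E,G}; column 6 has {C,E,F} — only B is left for (r1,c6).
row 2 has {B,E,F,G}; column 5 has {B,C,D,E,F,G} — only A is left for (r2,c5).
row 2 has {A,B,E,F,G}; column 6 has {B,C,E,F} — only D is left for (r2,c6).
row 3 has {B,C,E,G}; column 1 has {A,D,E,G} — only F is left for (r3,c1).
row 3 has {B,C,E,F,G}; column 4 has {B,D,G} — only A is left for (r3,c4).
row 3 has {A,B,C,E,F,G}; column 7 has {B,E,F,G} — only D is left for (r3,c7).
row 4 has {B,D,E,G}; column 1 has {A,D,E,F,G} — only C is left for (r4,c1).
row 4 has {B,C,D,E,G}; column 4 has {A,B,D,G} — only F is left for (r4,c4).
row 4 has {B,C,D,E,F,G}; column 6 has {B,C,D,E,F} — only A is left for (r4,c6).
row 5 has {D,F}; column 6 has {A,B,C,D,E,F} — only G is left for (r5,c6).
row 6 has {E,F,G}; column 4 has {A,B,D,F,G} — only C is left for (r6,c4).
row 6 has {C,E,F,G}; column 7 has {B,D,E,F,G} — only A is left for (r6,c7).
row 7 has {C,D,E,F,G}; column 1 has {A,C,D,E,F,G} — only B is left for (r7,c1).
row 7 has {B,C,D,E,F,G}; column 2 has {E,G} — only A is left for (r7,c2).
row 1 has {A,B,C,D,E,G}; column 2 has {A,E,G} — only F is left for (r1,c2).
row 2 has {A,B,D,E,F,G}; column 2 has {A,E,F,G} — only C is left for (r2,c2).
row 5 has {D,F,G}; column 2 has {A,C,E,F,G} — only B is left for (r5,c2).
row 5 has {B,D,F,G}; column 3 has {C,D,E,F,G} — only A is left for (r5,c3).
row 5 has {A,B,D,F,G}; column 4 has {A,B,C,D,F,G} — only E is left for (r5,c4).
row 5 has {A,B,D,E,F,G}; column 7 has {A,B,D,E,F,G} — only C is left for (r5,c7).
row 6 has {A,C,E,F,G}; column 2 has {A,B,C,E,F,G} — only D is left for (r6,c2).
row 6 has {A,C,D,E,F,G}; column 3 has {A,C,D,E,F,G} — only B is left for (r6,c3).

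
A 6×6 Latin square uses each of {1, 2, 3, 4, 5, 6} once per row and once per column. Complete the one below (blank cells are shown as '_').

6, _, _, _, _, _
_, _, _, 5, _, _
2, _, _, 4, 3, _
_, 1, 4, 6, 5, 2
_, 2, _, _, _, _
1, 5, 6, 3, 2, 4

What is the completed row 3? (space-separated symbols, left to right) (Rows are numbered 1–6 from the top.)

2 6 1 4 3 5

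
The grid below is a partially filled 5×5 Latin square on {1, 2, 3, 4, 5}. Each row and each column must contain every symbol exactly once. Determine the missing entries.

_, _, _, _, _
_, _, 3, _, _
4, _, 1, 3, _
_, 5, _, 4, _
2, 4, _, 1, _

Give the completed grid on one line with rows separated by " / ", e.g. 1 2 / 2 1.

1 3 4 5 2 / 5 1 3 2 4 / 4 2 1 3 5 / 3 5 2 4 1 / 2 4 5 1 3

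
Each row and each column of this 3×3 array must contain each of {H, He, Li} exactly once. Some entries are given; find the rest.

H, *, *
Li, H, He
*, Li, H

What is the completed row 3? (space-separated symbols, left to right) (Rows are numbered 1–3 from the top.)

He Li H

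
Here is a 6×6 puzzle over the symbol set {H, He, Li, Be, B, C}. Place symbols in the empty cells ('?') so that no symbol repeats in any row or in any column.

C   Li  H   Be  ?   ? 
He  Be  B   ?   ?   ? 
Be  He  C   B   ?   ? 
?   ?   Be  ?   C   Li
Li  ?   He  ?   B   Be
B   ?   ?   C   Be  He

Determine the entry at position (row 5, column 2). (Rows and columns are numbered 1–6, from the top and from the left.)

(r1,c5): row 1 has {H,Li,Be,C}; column 5 has {Be,B,C}, so it must be He.
(r1,c6): row 1 has {H,He,Li,Be,C}; column 6 has {He,Li,Be}, so it must be B.
(r3,c6): row 3 has {He,Be,B,C}; column 6 has {He,Li,Be,B}, so it must be H.
(r4,c1): row 4 has {Li,Be,C}; column 1 has {He,Li,Be,B,C}, so it must be H.
(r4,c2): row 4 has {H,Li,Be,C}; column 2 has {He,Li,Be}, so it must be B.
(r4,c4): row 4 has {H,Li,Be,B,C}; column 4 has {Be,B,C}, so it must be He.
(r5,c4): row 5 has {He,Li,Be,B}; column 4 has {He,Be,B,C}, so it must be H.
(r6,c2): row 6 has {He,Be,B,C}; column 2 has {He,Li,Be,B}, so it must be H.
(r6,c3): row 6 has {H,He,Be,B,C}; column 3 has {H,He,Be,B,C}, so it must be Li.
(r2,c4): row 2 has {He,Be,B}; column 4 has {H,He,Be,B,C}, so it must be Li.
(r2,c5): row 2 has {He,Li,Be,B}; column 5 has {He,Be,B,C}, so it must be H.
(r2,c6): row 2 has {H,He,Li,Be,B}; column 6 has {H,He,Li,Be,B}, so it must be C.
(r3,c5): row 3 has {H,He,Be,B,C}; column 5 has {H,He,Be,B,C}, so it must be Li.
(r5,c2): row 5 has {H,He,Li,Be,B}; column 2 has {H,He,Li,Be,B}, so it must be C.

C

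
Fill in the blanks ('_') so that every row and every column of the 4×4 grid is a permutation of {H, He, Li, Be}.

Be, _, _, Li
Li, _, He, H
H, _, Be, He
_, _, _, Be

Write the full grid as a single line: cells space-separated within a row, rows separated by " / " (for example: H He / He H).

Be He H Li / Li Be He H / H Li Be He / He H Li Be

(r1,c3) = H
(r2,c2) = Be
(r3,c2) = Li
(r4,c1) = He
(r4,c2) = H
(r4,c3) = Li
(r1,c2) = He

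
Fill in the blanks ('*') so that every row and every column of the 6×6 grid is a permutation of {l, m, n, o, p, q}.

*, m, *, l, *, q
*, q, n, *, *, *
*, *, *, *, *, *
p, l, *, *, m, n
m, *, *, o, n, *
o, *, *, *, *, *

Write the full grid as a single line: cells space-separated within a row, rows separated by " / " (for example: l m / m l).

n m p l o q / l q n m p o / q o m n l p / p l o q m n / m p q o n l / o n l p q m

(r1,c1) = n
(r2,c1) = l
(r3,c1) = q
(r4,c4) = q
(r5,c2) = p
(r5,c6) = l
(r6,c2) = n
(r3,c2) = o
(r4,c3) = o
(r5,c3) = q
(r1,c3) = p
(r1,c5) = o
(r2,c5) = p
(r3,c5) = l
(r6,c5) = q
(r2,c4) = m
(r2,c6) = o
(r3,c3) = m
(r3,c6) = p
(r6,c3) = l
(r6,c4) = p
(r6,c6) = m
(r3,c4) = n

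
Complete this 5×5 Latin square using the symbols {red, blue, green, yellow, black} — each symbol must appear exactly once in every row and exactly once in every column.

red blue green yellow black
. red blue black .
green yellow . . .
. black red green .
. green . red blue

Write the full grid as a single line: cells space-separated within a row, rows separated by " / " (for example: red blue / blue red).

(r2,c1) = yellow
(r2,c5) = green
(r3,c3) = black
(r3,c4) = blue
(r3,c5) = red
(r4,c1) = blue
(r4,c5) = yellow
(r5,c1) = black
(r5,c3) = yellow

red blue green yellow black / yellow red blue black green / green yellow black blue red / blue black red green yellow / black green yellow red blue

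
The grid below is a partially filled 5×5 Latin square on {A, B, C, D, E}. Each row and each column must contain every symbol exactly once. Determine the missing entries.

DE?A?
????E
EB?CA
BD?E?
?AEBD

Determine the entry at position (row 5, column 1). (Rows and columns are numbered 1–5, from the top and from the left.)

C

(r2,c2): row 2 has {E}; column 2 has {A,B,D,E}, so it must be C.
(r2,c4): row 2 has {C,E}; column 4 has {A,B,C,E}, so it must be D.
(r3,c3): row 3 has {A,B,C,E}; column 3 has {E}, so it must be D.
(r4,c5): row 4 has {B,D,E}; column 5 has {A,D,E}, so it must be C.
(r5,c1): row 5 has {A,B,D,E}; column 1 has {B,D,E}, so it must be C.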